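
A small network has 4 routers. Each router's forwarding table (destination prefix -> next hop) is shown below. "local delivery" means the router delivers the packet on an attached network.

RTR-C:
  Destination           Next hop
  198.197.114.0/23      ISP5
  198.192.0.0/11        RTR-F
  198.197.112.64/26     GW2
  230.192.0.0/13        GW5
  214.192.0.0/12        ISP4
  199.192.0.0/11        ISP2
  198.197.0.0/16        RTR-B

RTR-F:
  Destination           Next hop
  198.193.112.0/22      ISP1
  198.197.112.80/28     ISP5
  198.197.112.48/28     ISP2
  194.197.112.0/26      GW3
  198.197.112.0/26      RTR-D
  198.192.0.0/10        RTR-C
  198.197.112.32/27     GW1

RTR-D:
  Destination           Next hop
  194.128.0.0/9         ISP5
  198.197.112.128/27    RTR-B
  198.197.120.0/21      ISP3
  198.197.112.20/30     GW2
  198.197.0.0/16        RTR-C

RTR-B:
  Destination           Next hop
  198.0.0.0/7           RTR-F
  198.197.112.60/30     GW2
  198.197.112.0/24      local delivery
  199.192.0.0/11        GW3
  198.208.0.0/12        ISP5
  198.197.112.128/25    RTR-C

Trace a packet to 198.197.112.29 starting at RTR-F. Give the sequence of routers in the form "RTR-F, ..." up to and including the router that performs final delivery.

At RTR-F: longest match for 198.197.112.29 is 198.197.112.0/26 -> RTR-D
At RTR-D: longest match for 198.197.112.29 is 198.197.0.0/16 -> RTR-C
At RTR-C: longest match for 198.197.112.29 is 198.197.0.0/16 -> RTR-B
At RTR-B: longest match for 198.197.112.29 is 198.197.112.0/24 -> local delivery

RTR-F, RTR-D, RTR-C, RTR-B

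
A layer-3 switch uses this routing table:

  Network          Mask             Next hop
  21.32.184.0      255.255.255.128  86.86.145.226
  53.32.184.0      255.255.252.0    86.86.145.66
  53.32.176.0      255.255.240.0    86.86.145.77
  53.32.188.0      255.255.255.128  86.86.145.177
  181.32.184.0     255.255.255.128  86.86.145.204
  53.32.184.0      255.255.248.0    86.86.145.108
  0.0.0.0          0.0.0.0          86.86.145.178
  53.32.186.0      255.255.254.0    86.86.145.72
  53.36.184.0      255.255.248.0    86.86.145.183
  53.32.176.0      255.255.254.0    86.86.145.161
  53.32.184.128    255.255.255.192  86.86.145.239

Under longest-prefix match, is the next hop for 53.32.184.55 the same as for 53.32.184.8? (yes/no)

yes

53.32.184.55: longest match 53.32.184.0/22 -> 86.86.145.66
53.32.184.8: longest match 53.32.184.0/22 -> 86.86.145.66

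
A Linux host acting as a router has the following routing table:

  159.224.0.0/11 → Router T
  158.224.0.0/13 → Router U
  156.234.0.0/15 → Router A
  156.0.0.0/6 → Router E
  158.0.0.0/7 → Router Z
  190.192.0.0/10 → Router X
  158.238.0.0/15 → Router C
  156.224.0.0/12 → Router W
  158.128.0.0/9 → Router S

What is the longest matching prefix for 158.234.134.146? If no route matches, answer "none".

158.128.0.0/9

Entries matching 158.234.134.146:
  156.0.0.0/6 (156.0.0.0 - 159.255.255.255)
  158.0.0.0/7 (158.0.0.0 - 159.255.255.255)
  158.128.0.0/9 (158.128.0.0 - 158.255.255.255)
Most specific is 158.128.0.0/9.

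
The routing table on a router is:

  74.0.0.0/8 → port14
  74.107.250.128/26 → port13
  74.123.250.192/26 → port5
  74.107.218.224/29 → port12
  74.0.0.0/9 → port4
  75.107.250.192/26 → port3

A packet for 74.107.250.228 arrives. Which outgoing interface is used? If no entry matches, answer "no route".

port4

Routes whose prefix contains 74.107.250.228:
  74.0.0.0/8 (74.0.0.0 - 74.255.255.255) -> port14
  74.0.0.0/9 (74.0.0.0 - 74.127.255.255) -> port4
More-specific entries that do NOT match:
  74.107.218.224/29 (74.107.218.224 - 74.107.218.231) does not contain 74.107.250.228
  74.107.250.128/26 (74.107.250.128 - 74.107.250.191) does not contain 74.107.250.228
  74.123.250.192/26 (74.123.250.192 - 74.123.250.255) does not contain 74.107.250.228
  75.107.250.192/26 (75.107.250.192 - 75.107.250.255) does not contain 74.107.250.228
Longest matching prefix is /9 -> interface port4.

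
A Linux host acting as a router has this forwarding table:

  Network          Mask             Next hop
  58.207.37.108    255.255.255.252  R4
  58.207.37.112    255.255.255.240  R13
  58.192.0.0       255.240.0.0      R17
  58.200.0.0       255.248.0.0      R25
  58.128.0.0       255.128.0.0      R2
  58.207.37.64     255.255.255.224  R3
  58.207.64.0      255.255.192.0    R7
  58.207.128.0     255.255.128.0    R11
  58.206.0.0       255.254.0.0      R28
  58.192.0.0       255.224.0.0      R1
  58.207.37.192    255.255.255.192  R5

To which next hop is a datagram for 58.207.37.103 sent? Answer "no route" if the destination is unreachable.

R28

Routes whose prefix contains 58.207.37.103:
  58.128.0.0/9 (58.128.0.0 - 58.255.255.255) -> R2
  58.192.0.0/11 (58.192.0.0 - 58.223.255.255) -> R1
  58.192.0.0/12 (58.192.0.0 - 58.207.255.255) -> R17
  58.200.0.0/13 (58.200.0.0 - 58.207.255.255) -> R25
  58.206.0.0/15 (58.206.0.0 - 58.207.255.255) -> R28
More-specific entries that do NOT match:
  58.207.37.108/30 (58.207.37.108 - 58.207.37.111) does not contain 58.207.37.103
  58.207.37.112/28 (58.207.37.112 - 58.207.37.127) does not contain 58.207.37.103
  58.207.37.64/27 (58.207.37.64 - 58.207.37.95) does not contain 58.207.37.103
  58.207.37.192/26 (58.207.37.192 - 58.207.37.255) does not contain 58.207.37.103
  58.207.64.0/18 (58.207.64.0 - 58.207.127.255) does not contain 58.207.37.103
  58.207.128.0/17 (58.207.128.0 - 58.207.255.255) does not contain 58.207.37.103
Longest matching prefix is /15 -> next hop R28.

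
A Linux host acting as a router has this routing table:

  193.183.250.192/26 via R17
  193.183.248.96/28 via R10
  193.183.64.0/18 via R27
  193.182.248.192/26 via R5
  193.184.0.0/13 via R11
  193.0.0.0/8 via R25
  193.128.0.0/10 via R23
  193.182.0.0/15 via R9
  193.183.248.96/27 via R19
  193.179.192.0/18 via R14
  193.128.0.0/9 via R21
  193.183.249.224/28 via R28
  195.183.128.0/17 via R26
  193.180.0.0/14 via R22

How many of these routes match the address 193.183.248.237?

Prefixes containing 193.183.248.237:
  193.0.0.0/8 (193.0.0.0 - 193.255.255.255)
  193.128.0.0/9 (193.128.0.0 - 193.255.255.255)
  193.128.0.0/10 (193.128.0.0 - 193.191.255.255)
  193.180.0.0/14 (193.180.0.0 - 193.183.255.255)
  193.182.0.0/15 (193.182.0.0 - 193.183.255.255)
Total matching entries: 5.

5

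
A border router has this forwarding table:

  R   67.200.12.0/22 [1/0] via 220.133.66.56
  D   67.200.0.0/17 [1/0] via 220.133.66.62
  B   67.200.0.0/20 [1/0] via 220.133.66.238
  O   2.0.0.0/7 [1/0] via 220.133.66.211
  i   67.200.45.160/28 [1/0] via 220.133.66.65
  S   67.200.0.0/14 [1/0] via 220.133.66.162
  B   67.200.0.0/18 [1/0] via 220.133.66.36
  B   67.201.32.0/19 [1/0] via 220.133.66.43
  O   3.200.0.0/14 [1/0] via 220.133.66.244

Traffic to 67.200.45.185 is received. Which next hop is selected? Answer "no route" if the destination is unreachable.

Routes whose prefix contains 67.200.45.185:
  67.200.0.0/14 (67.200.0.0 - 67.203.255.255) -> 220.133.66.162
  67.200.0.0/17 (67.200.0.0 - 67.200.127.255) -> 220.133.66.62
  67.200.0.0/18 (67.200.0.0 - 67.200.63.255) -> 220.133.66.36
More-specific entries that do NOT match:
  67.200.45.160/28 (67.200.45.160 - 67.200.45.175) does not contain 67.200.45.185
  67.200.12.0/22 (67.200.12.0 - 67.200.15.255) does not contain 67.200.45.185
  67.200.0.0/20 (67.200.0.0 - 67.200.15.255) does not contain 67.200.45.185
  67.201.32.0/19 (67.201.32.0 - 67.201.63.255) does not contain 67.200.45.185
Longest matching prefix is /18 -> next hop 220.133.66.36.

220.133.66.36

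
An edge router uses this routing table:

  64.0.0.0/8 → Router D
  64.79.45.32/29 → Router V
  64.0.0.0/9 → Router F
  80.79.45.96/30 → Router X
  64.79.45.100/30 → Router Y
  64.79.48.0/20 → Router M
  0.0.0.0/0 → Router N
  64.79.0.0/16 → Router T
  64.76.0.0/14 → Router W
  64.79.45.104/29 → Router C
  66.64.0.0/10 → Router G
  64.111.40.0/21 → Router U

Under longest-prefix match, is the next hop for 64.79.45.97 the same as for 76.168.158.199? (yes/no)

64.79.45.97: longest match 64.79.0.0/16 -> Router T
76.168.158.199: longest match 0.0.0.0/0 -> Router N

no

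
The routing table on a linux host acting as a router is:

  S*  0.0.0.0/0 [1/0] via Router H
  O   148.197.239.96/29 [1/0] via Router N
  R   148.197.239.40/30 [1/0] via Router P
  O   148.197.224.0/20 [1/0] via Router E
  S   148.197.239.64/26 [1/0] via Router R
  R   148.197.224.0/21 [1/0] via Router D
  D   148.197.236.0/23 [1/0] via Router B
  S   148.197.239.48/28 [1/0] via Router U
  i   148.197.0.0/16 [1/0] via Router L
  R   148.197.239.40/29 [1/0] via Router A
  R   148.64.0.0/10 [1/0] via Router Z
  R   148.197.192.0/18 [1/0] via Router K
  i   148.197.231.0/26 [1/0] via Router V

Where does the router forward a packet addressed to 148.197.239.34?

Router E

Routes whose prefix contains 148.197.239.34:
  0.0.0.0/0 (default, matches everything) -> Router H
  148.197.0.0/16 (148.197.0.0 - 148.197.255.255) -> Router L
  148.197.192.0/18 (148.197.192.0 - 148.197.255.255) -> Router K
  148.197.224.0/20 (148.197.224.0 - 148.197.239.255) -> Router E
More-specific entries that do NOT match:
  148.197.239.40/30 (148.197.239.40 - 148.197.239.43) does not contain 148.197.239.34
  148.197.239.96/29 (148.197.239.96 - 148.197.239.103) does not contain 148.197.239.34
  148.197.239.40/29 (148.197.239.40 - 148.197.239.47) does not contain 148.197.239.34
  148.197.239.48/28 (148.197.239.48 - 148.197.239.63) does not contain 148.197.239.34
  148.197.239.64/26 (148.197.239.64 - 148.197.239.127) does not contain 148.197.239.34
  148.197.231.0/26 (148.197.231.0 - 148.197.231.63) does not contain 148.197.239.34
  148.197.236.0/23 (148.197.236.0 - 148.197.237.255) does not contain 148.197.239.34
  148.197.224.0/21 (148.197.224.0 - 148.197.231.255) does not contain 148.197.239.34
Longest matching prefix is /20 -> next hop Router E.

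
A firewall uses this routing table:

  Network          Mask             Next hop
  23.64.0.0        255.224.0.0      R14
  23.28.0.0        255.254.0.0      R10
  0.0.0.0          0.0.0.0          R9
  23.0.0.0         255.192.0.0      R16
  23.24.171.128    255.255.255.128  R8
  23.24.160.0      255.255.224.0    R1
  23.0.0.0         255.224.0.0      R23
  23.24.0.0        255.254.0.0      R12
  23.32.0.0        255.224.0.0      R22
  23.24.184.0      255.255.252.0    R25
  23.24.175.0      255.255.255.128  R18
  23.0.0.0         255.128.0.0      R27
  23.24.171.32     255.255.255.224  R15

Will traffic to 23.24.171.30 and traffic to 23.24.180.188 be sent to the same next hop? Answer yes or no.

23.24.171.30: longest match 23.24.160.0/19 -> R1
23.24.180.188: longest match 23.24.160.0/19 -> R1

yes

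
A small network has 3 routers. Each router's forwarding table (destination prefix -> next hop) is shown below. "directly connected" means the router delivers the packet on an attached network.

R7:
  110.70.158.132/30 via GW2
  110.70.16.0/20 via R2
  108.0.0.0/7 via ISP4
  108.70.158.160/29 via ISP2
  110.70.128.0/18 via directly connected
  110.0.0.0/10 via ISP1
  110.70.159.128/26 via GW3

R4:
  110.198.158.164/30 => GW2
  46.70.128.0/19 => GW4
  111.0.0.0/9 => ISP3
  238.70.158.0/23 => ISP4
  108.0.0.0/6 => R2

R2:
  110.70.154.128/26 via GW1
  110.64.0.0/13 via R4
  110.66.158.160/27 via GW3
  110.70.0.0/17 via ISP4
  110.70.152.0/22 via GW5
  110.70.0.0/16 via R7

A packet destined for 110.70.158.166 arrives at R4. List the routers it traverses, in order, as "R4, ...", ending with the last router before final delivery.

R4, R2, R7

At R4: longest match for 110.70.158.166 is 108.0.0.0/6 -> R2
At R2: longest match for 110.70.158.166 is 110.70.0.0/16 -> R7
At R7: longest match for 110.70.158.166 is 110.70.128.0/18 -> directly connected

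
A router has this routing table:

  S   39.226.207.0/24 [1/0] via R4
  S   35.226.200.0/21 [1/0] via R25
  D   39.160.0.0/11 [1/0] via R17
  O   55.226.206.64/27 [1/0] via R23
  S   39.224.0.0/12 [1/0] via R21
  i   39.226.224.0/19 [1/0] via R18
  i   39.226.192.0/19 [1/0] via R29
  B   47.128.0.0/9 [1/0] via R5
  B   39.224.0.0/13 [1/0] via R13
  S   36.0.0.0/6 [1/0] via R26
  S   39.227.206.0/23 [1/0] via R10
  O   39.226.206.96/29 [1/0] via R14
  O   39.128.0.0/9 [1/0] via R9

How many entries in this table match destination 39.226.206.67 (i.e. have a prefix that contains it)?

Prefixes containing 39.226.206.67:
  36.0.0.0/6 (36.0.0.0 - 39.255.255.255)
  39.128.0.0/9 (39.128.0.0 - 39.255.255.255)
  39.224.0.0/12 (39.224.0.0 - 39.239.255.255)
  39.224.0.0/13 (39.224.0.0 - 39.231.255.255)
  39.226.192.0/19 (39.226.192.0 - 39.226.223.255)
Total matching entries: 5.

5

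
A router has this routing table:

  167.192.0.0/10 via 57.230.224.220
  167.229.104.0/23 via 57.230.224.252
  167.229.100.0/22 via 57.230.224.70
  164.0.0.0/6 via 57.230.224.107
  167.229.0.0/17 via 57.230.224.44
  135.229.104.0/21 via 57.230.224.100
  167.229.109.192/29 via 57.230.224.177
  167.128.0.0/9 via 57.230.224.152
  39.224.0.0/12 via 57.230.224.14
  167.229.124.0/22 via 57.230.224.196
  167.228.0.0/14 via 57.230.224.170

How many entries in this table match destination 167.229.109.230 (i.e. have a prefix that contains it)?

5

Prefixes containing 167.229.109.230:
  164.0.0.0/6 (164.0.0.0 - 167.255.255.255)
  167.128.0.0/9 (167.128.0.0 - 167.255.255.255)
  167.192.0.0/10 (167.192.0.0 - 167.255.255.255)
  167.228.0.0/14 (167.228.0.0 - 167.231.255.255)
  167.229.0.0/17 (167.229.0.0 - 167.229.127.255)
Total matching entries: 5.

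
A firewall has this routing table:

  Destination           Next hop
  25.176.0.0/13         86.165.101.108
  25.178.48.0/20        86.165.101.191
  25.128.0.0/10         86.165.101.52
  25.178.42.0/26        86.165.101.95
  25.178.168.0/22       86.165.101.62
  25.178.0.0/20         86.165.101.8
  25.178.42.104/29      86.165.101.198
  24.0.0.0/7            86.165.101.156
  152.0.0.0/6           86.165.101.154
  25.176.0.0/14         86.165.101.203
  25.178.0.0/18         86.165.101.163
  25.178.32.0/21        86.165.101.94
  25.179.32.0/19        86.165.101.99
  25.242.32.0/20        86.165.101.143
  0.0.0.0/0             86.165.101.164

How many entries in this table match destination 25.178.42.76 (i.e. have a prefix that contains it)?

6

Prefixes containing 25.178.42.76:
  0.0.0.0/0 (default, matches everything)
  24.0.0.0/7 (24.0.0.0 - 25.255.255.255)
  25.128.0.0/10 (25.128.0.0 - 25.191.255.255)
  25.176.0.0/13 (25.176.0.0 - 25.183.255.255)
  25.176.0.0/14 (25.176.0.0 - 25.179.255.255)
  25.178.0.0/18 (25.178.0.0 - 25.178.63.255)
Total matching entries: 6.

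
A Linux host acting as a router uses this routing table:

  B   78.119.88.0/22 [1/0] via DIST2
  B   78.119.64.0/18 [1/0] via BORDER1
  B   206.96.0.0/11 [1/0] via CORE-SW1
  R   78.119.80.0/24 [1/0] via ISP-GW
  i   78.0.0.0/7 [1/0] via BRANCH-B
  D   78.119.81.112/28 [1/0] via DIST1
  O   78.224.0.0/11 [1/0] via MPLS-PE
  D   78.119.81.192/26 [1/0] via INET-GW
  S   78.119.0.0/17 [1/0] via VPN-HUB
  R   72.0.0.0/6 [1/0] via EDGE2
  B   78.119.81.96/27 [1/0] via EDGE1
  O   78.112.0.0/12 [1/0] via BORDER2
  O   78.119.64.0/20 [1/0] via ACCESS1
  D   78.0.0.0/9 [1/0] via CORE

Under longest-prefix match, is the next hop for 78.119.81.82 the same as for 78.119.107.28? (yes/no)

yes

78.119.81.82: longest match 78.119.64.0/18 -> BORDER1
78.119.107.28: longest match 78.119.64.0/18 -> BORDER1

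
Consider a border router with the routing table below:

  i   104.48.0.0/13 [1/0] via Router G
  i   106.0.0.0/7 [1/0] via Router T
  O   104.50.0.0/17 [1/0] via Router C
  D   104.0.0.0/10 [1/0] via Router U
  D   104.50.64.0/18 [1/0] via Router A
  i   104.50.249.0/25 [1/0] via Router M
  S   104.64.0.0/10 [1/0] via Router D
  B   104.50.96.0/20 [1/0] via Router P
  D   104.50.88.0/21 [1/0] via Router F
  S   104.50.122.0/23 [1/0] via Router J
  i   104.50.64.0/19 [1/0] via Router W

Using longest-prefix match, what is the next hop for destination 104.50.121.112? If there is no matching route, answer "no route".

Router A

Routes whose prefix contains 104.50.121.112:
  104.0.0.0/10 (104.0.0.0 - 104.63.255.255) -> Router U
  104.48.0.0/13 (104.48.0.0 - 104.55.255.255) -> Router G
  104.50.0.0/17 (104.50.0.0 - 104.50.127.255) -> Router C
  104.50.64.0/18 (104.50.64.0 - 104.50.127.255) -> Router A
More-specific entries that do NOT match:
  104.50.249.0/25 (104.50.249.0 - 104.50.249.127) does not contain 104.50.121.112
  104.50.122.0/23 (104.50.122.0 - 104.50.123.255) does not contain 104.50.121.112
  104.50.88.0/21 (104.50.88.0 - 104.50.95.255) does not contain 104.50.121.112
  104.50.96.0/20 (104.50.96.0 - 104.50.111.255) does not contain 104.50.121.112
  104.50.64.0/19 (104.50.64.0 - 104.50.95.255) does not contain 104.50.121.112
Longest matching prefix is /18 -> next hop Router A.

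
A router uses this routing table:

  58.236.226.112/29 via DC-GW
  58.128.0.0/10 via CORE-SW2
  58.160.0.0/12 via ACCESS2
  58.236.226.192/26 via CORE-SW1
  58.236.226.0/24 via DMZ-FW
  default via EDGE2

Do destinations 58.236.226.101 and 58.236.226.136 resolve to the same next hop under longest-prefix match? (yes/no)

yes

58.236.226.101: longest match 58.236.226.0/24 -> DMZ-FW
58.236.226.136: longest match 58.236.226.0/24 -> DMZ-FW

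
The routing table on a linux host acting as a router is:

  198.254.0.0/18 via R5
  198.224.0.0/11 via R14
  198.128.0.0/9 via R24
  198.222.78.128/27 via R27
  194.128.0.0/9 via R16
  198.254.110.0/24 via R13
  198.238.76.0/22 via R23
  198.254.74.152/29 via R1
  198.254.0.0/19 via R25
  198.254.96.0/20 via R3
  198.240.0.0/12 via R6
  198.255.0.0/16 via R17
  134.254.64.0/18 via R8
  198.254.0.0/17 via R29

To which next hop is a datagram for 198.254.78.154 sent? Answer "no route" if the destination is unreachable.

R29

Routes whose prefix contains 198.254.78.154:
  198.128.0.0/9 (198.128.0.0 - 198.255.255.255) -> R24
  198.224.0.0/11 (198.224.0.0 - 198.255.255.255) -> R14
  198.240.0.0/12 (198.240.0.0 - 198.255.255.255) -> R6
  198.254.0.0/17 (198.254.0.0 - 198.254.127.255) -> R29
More-specific entries that do NOT match:
  198.254.74.152/29 (198.254.74.152 - 198.254.74.159) does not contain 198.254.78.154
  198.222.78.128/27 (198.222.78.128 - 198.222.78.159) does not contain 198.254.78.154
  198.254.110.0/24 (198.254.110.0 - 198.254.110.255) does not contain 198.254.78.154
  198.238.76.0/22 (198.238.76.0 - 198.238.79.255) does not contain 198.254.78.154
  198.254.96.0/20 (198.254.96.0 - 198.254.111.255) does not contain 198.254.78.154
  198.254.0.0/19 (198.254.0.0 - 198.254.31.255) does not contain 198.254.78.154
  198.254.0.0/18 (198.254.0.0 - 198.254.63.255) does not contain 198.254.78.154
  134.254.64.0/18 (134.254.64.0 - 134.254.127.255) does not contain 198.254.78.154
Longest matching prefix is /17 -> next hop R29.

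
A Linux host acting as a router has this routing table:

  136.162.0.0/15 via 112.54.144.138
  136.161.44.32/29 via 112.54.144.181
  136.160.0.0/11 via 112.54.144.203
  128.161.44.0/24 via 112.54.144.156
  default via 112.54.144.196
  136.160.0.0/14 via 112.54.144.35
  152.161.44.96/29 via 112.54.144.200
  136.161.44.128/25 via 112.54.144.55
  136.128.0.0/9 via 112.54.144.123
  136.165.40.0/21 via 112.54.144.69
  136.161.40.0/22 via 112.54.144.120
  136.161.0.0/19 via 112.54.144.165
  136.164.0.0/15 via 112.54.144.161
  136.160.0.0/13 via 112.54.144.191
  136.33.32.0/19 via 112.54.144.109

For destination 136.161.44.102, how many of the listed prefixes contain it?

Prefixes containing 136.161.44.102:
  0.0.0.0/0 (default, matches everything)
  136.128.0.0/9 (136.128.0.0 - 136.255.255.255)
  136.160.0.0/11 (136.160.0.0 - 136.191.255.255)
  136.160.0.0/13 (136.160.0.0 - 136.167.255.255)
  136.160.0.0/14 (136.160.0.0 - 136.163.255.255)
Total matching entries: 5.

5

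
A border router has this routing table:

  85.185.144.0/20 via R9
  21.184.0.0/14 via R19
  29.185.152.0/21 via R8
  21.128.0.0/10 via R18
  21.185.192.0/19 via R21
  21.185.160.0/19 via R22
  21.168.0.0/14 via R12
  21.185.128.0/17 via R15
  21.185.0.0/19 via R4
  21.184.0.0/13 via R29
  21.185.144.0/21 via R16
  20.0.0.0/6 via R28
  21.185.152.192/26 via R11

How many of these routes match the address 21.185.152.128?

Prefixes containing 21.185.152.128:
  20.0.0.0/6 (20.0.0.0 - 23.255.255.255)
  21.128.0.0/10 (21.128.0.0 - 21.191.255.255)
  21.184.0.0/13 (21.184.0.0 - 21.191.255.255)
  21.184.0.0/14 (21.184.0.0 - 21.187.255.255)
  21.185.128.0/17 (21.185.128.0 - 21.185.255.255)
Total matching entries: 5.

5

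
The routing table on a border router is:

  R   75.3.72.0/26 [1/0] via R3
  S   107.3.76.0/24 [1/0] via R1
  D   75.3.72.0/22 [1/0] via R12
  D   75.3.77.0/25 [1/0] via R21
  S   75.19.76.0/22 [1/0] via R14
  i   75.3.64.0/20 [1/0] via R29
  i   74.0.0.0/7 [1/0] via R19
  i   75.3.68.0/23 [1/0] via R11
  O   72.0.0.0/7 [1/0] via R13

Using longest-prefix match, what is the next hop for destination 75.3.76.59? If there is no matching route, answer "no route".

Routes whose prefix contains 75.3.76.59:
  74.0.0.0/7 (74.0.0.0 - 75.255.255.255) -> R19
  75.3.64.0/20 (75.3.64.0 - 75.3.79.255) -> R29
More-specific entries that do NOT match:
  75.3.72.0/26 (75.3.72.0 - 75.3.72.63) does not contain 75.3.76.59
  75.3.77.0/25 (75.3.77.0 - 75.3.77.127) does not contain 75.3.76.59
  107.3.76.0/24 (107.3.76.0 - 107.3.76.255) does not contain 75.3.76.59
  75.3.68.0/23 (75.3.68.0 - 75.3.69.255) does not contain 75.3.76.59
  75.3.72.0/22 (75.3.72.0 - 75.3.75.255) does not contain 75.3.76.59
  75.19.76.0/22 (75.19.76.0 - 75.19.79.255) does not contain 75.3.76.59
Longest matching prefix is /20 -> next hop R29.

R29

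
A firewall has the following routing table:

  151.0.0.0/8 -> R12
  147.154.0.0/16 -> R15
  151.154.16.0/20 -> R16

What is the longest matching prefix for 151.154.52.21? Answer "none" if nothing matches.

Entries matching 151.154.52.21:
  151.0.0.0/8 (151.0.0.0 - 151.255.255.255)
Most specific is 151.0.0.0/8.

151.0.0.0/8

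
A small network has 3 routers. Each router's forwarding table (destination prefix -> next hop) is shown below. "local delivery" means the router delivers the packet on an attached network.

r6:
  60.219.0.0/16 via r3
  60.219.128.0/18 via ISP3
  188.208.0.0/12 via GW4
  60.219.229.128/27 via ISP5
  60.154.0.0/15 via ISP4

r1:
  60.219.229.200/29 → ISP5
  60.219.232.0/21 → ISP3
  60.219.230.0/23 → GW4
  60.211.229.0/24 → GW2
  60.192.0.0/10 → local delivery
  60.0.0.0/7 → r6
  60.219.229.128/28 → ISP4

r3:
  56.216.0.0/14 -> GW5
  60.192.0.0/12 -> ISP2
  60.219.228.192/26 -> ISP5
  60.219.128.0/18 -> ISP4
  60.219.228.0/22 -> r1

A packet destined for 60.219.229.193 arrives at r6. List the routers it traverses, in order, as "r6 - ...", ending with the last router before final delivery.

r6 - r3 - r1

At r6: longest match for 60.219.229.193 is 60.219.0.0/16 -> r3
At r3: longest match for 60.219.229.193 is 60.219.228.0/22 -> r1
At r1: longest match for 60.219.229.193 is 60.192.0.0/10 -> local delivery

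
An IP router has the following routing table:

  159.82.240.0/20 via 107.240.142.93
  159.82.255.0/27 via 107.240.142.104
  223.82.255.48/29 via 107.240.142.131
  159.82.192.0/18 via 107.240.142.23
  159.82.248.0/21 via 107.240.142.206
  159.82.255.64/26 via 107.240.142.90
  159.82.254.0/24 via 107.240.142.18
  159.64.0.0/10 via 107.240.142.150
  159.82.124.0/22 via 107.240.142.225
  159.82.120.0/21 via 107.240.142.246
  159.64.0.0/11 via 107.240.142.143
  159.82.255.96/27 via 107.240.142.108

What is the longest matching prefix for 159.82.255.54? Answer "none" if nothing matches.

159.82.248.0/21

Entries matching 159.82.255.54:
  159.64.0.0/10 (159.64.0.0 - 159.127.255.255)
  159.64.0.0/11 (159.64.0.0 - 159.95.255.255)
  159.82.192.0/18 (159.82.192.0 - 159.82.255.255)
  159.82.240.0/20 (159.82.240.0 - 159.82.255.255)
  159.82.248.0/21 (159.82.248.0 - 159.82.255.255)
Most specific is 159.82.248.0/21.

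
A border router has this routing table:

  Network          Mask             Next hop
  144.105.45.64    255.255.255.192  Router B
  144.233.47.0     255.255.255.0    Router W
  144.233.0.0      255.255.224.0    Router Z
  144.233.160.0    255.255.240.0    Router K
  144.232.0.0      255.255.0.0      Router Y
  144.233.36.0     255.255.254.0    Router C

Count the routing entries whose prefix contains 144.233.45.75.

No listed prefix contains 144.233.45.75.
Total matching entries: 0.

0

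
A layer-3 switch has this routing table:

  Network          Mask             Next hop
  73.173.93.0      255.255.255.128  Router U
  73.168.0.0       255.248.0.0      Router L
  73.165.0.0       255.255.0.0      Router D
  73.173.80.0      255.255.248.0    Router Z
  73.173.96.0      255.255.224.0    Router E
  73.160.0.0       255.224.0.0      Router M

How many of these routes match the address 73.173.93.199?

2

Prefixes containing 73.173.93.199:
  73.160.0.0/11 (73.160.0.0 - 73.191.255.255)
  73.168.0.0/13 (73.168.0.0 - 73.175.255.255)
Total matching entries: 2.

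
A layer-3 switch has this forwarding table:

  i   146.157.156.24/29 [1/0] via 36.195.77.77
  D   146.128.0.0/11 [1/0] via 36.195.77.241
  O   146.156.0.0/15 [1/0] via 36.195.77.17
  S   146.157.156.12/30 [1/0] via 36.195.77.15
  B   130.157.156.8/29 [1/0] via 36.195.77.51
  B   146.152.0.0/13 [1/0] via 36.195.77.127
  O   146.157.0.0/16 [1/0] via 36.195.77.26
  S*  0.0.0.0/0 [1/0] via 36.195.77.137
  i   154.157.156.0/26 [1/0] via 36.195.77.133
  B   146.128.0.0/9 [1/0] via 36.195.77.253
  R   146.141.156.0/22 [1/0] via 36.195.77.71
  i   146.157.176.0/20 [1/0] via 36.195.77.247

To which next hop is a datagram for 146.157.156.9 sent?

36.195.77.26

Routes whose prefix contains 146.157.156.9:
  0.0.0.0/0 (default, matches everything) -> 36.195.77.137
  146.128.0.0/9 (146.128.0.0 - 146.255.255.255) -> 36.195.77.253
  146.128.0.0/11 (146.128.0.0 - 146.159.255.255) -> 36.195.77.241
  146.152.0.0/13 (146.152.0.0 - 146.159.255.255) -> 36.195.77.127
  146.156.0.0/15 (146.156.0.0 - 146.157.255.255) -> 36.195.77.17
  146.157.0.0/16 (146.157.0.0 - 146.157.255.255) -> 36.195.77.26
More-specific entries that do NOT match:
  146.157.156.12/30 (146.157.156.12 - 146.157.156.15) does not contain 146.157.156.9
  146.157.156.24/29 (146.157.156.24 - 146.157.156.31) does not contain 146.157.156.9
  130.157.156.8/29 (130.157.156.8 - 130.157.156.15) does not contain 146.157.156.9
  154.157.156.0/26 (154.157.156.0 - 154.157.156.63) does not contain 146.157.156.9
  146.141.156.0/22 (146.141.156.0 - 146.141.159.255) does not contain 146.157.156.9
  146.157.176.0/20 (146.157.176.0 - 146.157.191.255) does not contain 146.157.156.9
Longest matching prefix is /16 -> next hop 36.195.77.26.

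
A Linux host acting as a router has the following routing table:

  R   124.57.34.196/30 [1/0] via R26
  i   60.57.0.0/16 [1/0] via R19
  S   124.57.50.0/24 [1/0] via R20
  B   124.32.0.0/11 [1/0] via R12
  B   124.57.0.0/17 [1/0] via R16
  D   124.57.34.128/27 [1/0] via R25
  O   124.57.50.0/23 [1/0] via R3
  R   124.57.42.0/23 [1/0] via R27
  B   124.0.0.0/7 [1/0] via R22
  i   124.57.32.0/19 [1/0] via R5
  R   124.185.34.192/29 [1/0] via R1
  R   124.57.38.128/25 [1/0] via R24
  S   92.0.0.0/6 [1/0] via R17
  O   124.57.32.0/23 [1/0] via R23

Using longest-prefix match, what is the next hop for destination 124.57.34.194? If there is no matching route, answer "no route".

Routes whose prefix contains 124.57.34.194:
  124.0.0.0/7 (124.0.0.0 - 125.255.255.255) -> R22
  124.32.0.0/11 (124.32.0.0 - 124.63.255.255) -> R12
  124.57.0.0/17 (124.57.0.0 - 124.57.127.255) -> R16
  124.57.32.0/19 (124.57.32.0 - 124.57.63.255) -> R5
More-specific entries that do NOT match:
  124.57.34.196/30 (124.57.34.196 - 124.57.34.199) does not contain 124.57.34.194
  124.185.34.192/29 (124.185.34.192 - 124.185.34.199) does not contain 124.57.34.194
  124.57.34.128/27 (124.57.34.128 - 124.57.34.159) does not contain 124.57.34.194
  124.57.38.128/25 (124.57.38.128 - 124.57.38.255) does not contain 124.57.34.194
  124.57.50.0/24 (124.57.50.0 - 124.57.50.255) does not contain 124.57.34.194
  124.57.50.0/23 (124.57.50.0 - 124.57.51.255) does not contain 124.57.34.194
  124.57.42.0/23 (124.57.42.0 - 124.57.43.255) does not contain 124.57.34.194
  124.57.32.0/23 (124.57.32.0 - 124.57.33.255) does not contain 124.57.34.194
Longest matching prefix is /19 -> next hop R5.

R5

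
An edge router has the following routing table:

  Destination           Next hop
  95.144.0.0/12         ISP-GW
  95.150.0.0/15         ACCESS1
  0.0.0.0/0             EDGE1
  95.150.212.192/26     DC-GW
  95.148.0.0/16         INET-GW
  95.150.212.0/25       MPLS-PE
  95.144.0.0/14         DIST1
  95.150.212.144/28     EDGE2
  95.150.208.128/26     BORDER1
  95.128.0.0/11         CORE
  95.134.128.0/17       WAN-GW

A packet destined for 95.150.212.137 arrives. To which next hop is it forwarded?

ACCESS1

Routes whose prefix contains 95.150.212.137:
  0.0.0.0/0 (default, matches everything) -> EDGE1
  95.128.0.0/11 (95.128.0.0 - 95.159.255.255) -> CORE
  95.144.0.0/12 (95.144.0.0 - 95.159.255.255) -> ISP-GW
  95.150.0.0/15 (95.150.0.0 - 95.151.255.255) -> ACCESS1
More-specific entries that do NOT match:
  95.150.212.144/28 (95.150.212.144 - 95.150.212.159) does not contain 95.150.212.137
  95.150.212.192/26 (95.150.212.192 - 95.150.212.255) does not contain 95.150.212.137
  95.150.208.128/26 (95.150.208.128 - 95.150.208.191) does not contain 95.150.212.137
  95.150.212.0/25 (95.150.212.0 - 95.150.212.127) does not contain 95.150.212.137
  95.134.128.0/17 (95.134.128.0 - 95.134.255.255) does not contain 95.150.212.137
  95.148.0.0/16 (95.148.0.0 - 95.148.255.255) does not contain 95.150.212.137
Longest matching prefix is /15 -> next hop ACCESS1.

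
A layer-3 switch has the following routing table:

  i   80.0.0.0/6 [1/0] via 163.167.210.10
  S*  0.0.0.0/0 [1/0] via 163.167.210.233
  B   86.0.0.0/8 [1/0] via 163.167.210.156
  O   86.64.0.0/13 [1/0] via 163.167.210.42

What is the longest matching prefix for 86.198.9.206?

Entries matching 86.198.9.206:
  0.0.0.0/0 (default, matches everything)
  86.0.0.0/8 (86.0.0.0 - 86.255.255.255)
Most specific is 86.0.0.0/8.

86.0.0.0/8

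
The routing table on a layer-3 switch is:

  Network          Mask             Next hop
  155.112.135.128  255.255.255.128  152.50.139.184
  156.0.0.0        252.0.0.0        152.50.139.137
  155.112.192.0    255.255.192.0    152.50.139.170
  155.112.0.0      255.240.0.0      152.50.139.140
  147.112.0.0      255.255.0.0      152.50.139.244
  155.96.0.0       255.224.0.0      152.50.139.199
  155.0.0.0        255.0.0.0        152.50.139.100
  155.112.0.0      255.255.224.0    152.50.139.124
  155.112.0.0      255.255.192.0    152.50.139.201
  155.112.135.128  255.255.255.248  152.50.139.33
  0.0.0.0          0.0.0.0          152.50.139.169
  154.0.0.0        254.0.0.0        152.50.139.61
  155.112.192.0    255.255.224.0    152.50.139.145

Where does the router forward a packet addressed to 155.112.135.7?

152.50.139.140

Routes whose prefix contains 155.112.135.7:
  0.0.0.0/0 (default, matches everything) -> 152.50.139.169
  154.0.0.0/7 (154.0.0.0 - 155.255.255.255) -> 152.50.139.61
  155.0.0.0/8 (155.0.0.0 - 155.255.255.255) -> 152.50.139.100
  155.96.0.0/11 (155.96.0.0 - 155.127.255.255) -> 152.50.139.199
  155.112.0.0/12 (155.112.0.0 - 155.127.255.255) -> 152.50.139.140
More-specific entries that do NOT match:
  155.112.135.128/29 (155.112.135.128 - 155.112.135.135) does not contain 155.112.135.7
  155.112.135.128/25 (155.112.135.128 - 155.112.135.255) does not contain 155.112.135.7
  155.112.0.0/19 (155.112.0.0 - 155.112.31.255) does not contain 155.112.135.7
  155.112.192.0/19 (155.112.192.0 - 155.112.223.255) does not contain 155.112.135.7
  155.112.192.0/18 (155.112.192.0 - 155.112.255.255) does not contain 155.112.135.7
  155.112.0.0/18 (155.112.0.0 - 155.112.63.255) does not contain 155.112.135.7
  147.112.0.0/16 (147.112.0.0 - 147.112.255.255) does not contain 155.112.135.7
Longest matching prefix is /12 -> next hop 152.50.139.140.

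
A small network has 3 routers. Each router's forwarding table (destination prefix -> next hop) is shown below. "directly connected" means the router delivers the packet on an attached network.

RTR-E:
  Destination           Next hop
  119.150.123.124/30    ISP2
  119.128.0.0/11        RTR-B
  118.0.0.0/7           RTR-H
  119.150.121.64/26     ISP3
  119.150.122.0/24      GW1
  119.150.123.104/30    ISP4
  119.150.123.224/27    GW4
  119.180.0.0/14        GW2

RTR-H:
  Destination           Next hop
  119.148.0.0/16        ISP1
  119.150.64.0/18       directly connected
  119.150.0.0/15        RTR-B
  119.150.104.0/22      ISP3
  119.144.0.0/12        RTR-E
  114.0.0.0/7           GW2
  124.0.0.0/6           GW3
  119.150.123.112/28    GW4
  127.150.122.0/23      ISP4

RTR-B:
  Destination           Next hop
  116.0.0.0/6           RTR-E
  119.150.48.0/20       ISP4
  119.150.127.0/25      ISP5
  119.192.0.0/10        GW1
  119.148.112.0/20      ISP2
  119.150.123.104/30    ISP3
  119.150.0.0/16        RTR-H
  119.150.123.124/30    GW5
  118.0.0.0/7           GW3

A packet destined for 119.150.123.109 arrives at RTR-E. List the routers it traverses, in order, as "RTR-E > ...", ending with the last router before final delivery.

RTR-E > RTR-B > RTR-H

At RTR-E: longest match for 119.150.123.109 is 119.128.0.0/11 -> RTR-B
At RTR-B: longest match for 119.150.123.109 is 119.150.0.0/16 -> RTR-H
At RTR-H: longest match for 119.150.123.109 is 119.150.64.0/18 -> directly connected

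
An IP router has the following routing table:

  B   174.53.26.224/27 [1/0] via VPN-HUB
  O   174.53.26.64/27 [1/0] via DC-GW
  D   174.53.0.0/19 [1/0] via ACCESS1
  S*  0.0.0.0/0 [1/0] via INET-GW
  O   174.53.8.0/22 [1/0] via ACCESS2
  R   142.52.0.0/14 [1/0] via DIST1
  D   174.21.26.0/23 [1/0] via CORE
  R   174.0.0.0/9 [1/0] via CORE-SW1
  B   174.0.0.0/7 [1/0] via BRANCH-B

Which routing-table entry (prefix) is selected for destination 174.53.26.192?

174.53.0.0/19

Entries matching 174.53.26.192:
  0.0.0.0/0 (default, matches everything)
  174.0.0.0/7 (174.0.0.0 - 175.255.255.255)
  174.0.0.0/9 (174.0.0.0 - 174.127.255.255)
  174.53.0.0/19 (174.53.0.0 - 174.53.31.255)
Most specific is 174.53.0.0/19.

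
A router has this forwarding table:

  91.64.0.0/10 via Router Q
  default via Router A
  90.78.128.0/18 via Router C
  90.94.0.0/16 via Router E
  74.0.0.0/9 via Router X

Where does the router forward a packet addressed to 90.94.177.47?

Routes whose prefix contains 90.94.177.47:
  0.0.0.0/0 (default, matches everything) -> Router A
  90.94.0.0/16 (90.94.0.0 - 90.94.255.255) -> Router E
More-specific entries that do NOT match:
  90.78.128.0/18 (90.78.128.0 - 90.78.191.255) does not contain 90.94.177.47
Longest matching prefix is /16 -> next hop Router E.

Router E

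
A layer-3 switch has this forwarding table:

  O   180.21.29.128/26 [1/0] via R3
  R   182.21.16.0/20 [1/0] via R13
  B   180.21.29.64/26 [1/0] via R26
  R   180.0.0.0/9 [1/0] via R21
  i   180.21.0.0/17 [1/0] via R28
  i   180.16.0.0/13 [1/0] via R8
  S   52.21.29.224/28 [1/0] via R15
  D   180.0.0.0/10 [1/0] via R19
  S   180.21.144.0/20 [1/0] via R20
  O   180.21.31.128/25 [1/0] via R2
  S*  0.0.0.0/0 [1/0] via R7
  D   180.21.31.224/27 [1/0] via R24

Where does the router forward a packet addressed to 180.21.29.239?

Routes whose prefix contains 180.21.29.239:
  0.0.0.0/0 (default, matches everything) -> R7
  180.0.0.0/9 (180.0.0.0 - 180.127.255.255) -> R21
  180.0.0.0/10 (180.0.0.0 - 180.63.255.255) -> R19
  180.16.0.0/13 (180.16.0.0 - 180.23.255.255) -> R8
  180.21.0.0/17 (180.21.0.0 - 180.21.127.255) -> R28
More-specific entries that do NOT match:
  52.21.29.224/28 (52.21.29.224 - 52.21.29.239) does not contain 180.21.29.239
  180.21.31.224/27 (180.21.31.224 - 180.21.31.255) does not contain 180.21.29.239
  180.21.29.128/26 (180.21.29.128 - 180.21.29.191) does not contain 180.21.29.239
  180.21.29.64/26 (180.21.29.64 - 180.21.29.127) does not contain 180.21.29.239
  180.21.31.128/25 (180.21.31.128 - 180.21.31.255) does not contain 180.21.29.239
  182.21.16.0/20 (182.21.16.0 - 182.21.31.255) does not contain 180.21.29.239
  180.21.144.0/20 (180.21.144.0 - 180.21.159.255) does not contain 180.21.29.239
Longest matching prefix is /17 -> next hop R28.

R28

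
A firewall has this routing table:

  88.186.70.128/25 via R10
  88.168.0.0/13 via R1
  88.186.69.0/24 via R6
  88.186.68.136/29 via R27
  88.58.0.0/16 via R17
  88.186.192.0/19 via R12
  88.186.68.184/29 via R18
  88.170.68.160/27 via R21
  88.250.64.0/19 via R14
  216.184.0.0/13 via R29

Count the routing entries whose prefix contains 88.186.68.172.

No listed prefix contains 88.186.68.172.
Total matching entries: 0.

0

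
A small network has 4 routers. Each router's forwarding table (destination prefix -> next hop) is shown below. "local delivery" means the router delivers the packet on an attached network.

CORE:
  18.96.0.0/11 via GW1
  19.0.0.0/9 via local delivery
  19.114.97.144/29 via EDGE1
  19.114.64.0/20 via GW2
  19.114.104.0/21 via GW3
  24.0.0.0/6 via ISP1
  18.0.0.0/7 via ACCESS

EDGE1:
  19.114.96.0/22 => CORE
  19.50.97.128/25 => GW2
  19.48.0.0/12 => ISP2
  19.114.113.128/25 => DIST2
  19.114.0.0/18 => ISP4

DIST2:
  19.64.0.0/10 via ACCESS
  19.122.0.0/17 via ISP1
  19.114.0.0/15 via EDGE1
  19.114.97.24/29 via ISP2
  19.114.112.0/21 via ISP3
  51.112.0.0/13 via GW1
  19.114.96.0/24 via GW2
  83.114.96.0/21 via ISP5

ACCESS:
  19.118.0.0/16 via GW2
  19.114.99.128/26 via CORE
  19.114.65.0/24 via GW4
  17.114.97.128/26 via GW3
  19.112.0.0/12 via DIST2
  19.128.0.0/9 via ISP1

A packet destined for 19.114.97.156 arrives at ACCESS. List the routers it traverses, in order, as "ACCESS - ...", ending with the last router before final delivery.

ACCESS - DIST2 - EDGE1 - CORE

At ACCESS: longest match for 19.114.97.156 is 19.112.0.0/12 -> DIST2
At DIST2: longest match for 19.114.97.156 is 19.114.0.0/15 -> EDGE1
At EDGE1: longest match for 19.114.97.156 is 19.114.96.0/22 -> CORE
At CORE: longest match for 19.114.97.156 is 19.0.0.0/9 -> local delivery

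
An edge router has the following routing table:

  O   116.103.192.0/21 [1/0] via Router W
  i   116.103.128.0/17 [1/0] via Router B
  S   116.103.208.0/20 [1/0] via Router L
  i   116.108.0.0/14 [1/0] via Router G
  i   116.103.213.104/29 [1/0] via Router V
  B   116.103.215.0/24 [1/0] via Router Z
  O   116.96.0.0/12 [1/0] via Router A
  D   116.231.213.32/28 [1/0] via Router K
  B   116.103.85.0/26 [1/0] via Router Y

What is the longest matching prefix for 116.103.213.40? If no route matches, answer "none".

116.103.208.0/20

Entries matching 116.103.213.40:
  116.96.0.0/12 (116.96.0.0 - 116.111.255.255)
  116.103.128.0/17 (116.103.128.0 - 116.103.255.255)
  116.103.208.0/20 (116.103.208.0 - 116.103.223.255)
Most specific is 116.103.208.0/20.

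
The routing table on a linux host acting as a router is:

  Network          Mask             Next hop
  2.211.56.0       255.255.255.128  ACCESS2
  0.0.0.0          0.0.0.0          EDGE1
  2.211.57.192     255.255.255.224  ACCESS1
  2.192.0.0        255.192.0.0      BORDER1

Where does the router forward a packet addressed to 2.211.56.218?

Routes whose prefix contains 2.211.56.218:
  0.0.0.0/0 (default, matches everything) -> EDGE1
  2.192.0.0/10 (2.192.0.0 - 2.255.255.255) -> BORDER1
More-specific entries that do NOT match:
  2.211.57.192/27 (2.211.57.192 - 2.211.57.223) does not contain 2.211.56.218
  2.211.56.0/25 (2.211.56.0 - 2.211.56.127) does not contain 2.211.56.218
Longest matching prefix is /10 -> next hop BORDER1.

BORDER1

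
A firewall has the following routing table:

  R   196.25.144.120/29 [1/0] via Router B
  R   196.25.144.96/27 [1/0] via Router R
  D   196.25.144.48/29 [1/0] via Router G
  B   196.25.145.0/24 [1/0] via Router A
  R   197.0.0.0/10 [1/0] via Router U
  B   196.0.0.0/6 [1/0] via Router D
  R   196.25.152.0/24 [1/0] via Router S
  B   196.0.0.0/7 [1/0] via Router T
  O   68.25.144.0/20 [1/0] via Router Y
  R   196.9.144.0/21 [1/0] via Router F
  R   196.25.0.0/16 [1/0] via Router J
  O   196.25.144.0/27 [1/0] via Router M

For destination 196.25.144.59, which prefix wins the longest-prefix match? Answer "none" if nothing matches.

196.25.0.0/16

Entries matching 196.25.144.59:
  196.0.0.0/6 (196.0.0.0 - 199.255.255.255)
  196.0.0.0/7 (196.0.0.0 - 197.255.255.255)
  196.25.0.0/16 (196.25.0.0 - 196.25.255.255)
Most specific is 196.25.0.0/16.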